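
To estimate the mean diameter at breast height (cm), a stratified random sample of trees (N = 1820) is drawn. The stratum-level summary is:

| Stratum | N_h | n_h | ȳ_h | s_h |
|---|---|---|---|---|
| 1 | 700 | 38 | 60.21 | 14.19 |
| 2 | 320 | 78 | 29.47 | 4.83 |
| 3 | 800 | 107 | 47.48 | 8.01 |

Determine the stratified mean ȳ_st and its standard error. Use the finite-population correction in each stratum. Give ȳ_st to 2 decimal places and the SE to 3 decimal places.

ȳ_st ≈ 49.21, SE ≈ 0.921

ȳ_st = Σ W_h ȳ_h = (700·60.21 + 320·29.47 + 800·47.48)/1820 = 49.20956
V̂(ȳ_st) = Σ W_h² (1 − n_h/N_h) s_h²/n_h, with W_h = N_h/N and N = 1820:
  stratum 1: (700/1820)²·(1 − 38/700)·14.19²/38 = 0.741301
  stratum 2: (320/1820)²·(1 − 78/320)·4.83²/78 = 0.00699234
  stratum 3: (800/1820)²·(1 − 107/800)·8.01²/107 = 0.10036
V̂(ȳ_st) = 0.848653
SE(ȳ_st) = √0.848653 = 0.921224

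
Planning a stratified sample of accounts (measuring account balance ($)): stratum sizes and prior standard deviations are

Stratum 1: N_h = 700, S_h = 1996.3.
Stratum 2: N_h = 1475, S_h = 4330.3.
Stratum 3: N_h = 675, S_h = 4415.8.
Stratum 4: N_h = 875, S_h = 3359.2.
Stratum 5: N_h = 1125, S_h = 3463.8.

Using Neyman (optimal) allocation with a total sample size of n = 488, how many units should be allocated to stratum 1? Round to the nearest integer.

39

Neyman allocation: n_h = n · N_h S_h / Σ N_i S_i, with n = 488.
  stratum 1: N_h·S_h = 700·1996.3 = 1397410.00
  stratum 2: N_h·S_h = 1475·4330.3 = 6387192.50
  stratum 3: N_h·S_h = 675·4415.8 = 2980665.00
  stratum 4: N_h·S_h = 875·3359.2 = 2939300.00
  stratum 5: N_h·S_h = 1125·3463.8 = 3896775.00
Σ N_h S_h = 17601342.50
n for stratum 1 = 488·1397410.00/17601342.50 = 38.743 → 39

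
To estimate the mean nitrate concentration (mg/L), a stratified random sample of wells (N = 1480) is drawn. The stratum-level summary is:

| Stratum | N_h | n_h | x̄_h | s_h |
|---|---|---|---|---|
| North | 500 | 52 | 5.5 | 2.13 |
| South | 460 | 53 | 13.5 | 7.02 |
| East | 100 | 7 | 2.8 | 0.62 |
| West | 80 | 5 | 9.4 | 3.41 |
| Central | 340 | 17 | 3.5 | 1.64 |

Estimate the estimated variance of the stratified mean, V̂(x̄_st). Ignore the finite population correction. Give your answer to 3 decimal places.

V̂(x̄_st) ≈ 0.115

V̂(x̄_st) = Σ W_h² s_h²/n_h, with W_h = N_h/N and N = 1480:
  stratum North: (500/1480)²·2.13²/52 = 0.00995801
  stratum South: (460/1480)²·7.02²/53 = 0.0898236
  stratum East: (100/1480)²·0.62²/7 = 0.000250704
  stratum West: (80/1480)²·3.41²/5 = 0.00679509
  stratum Central: (340/1480)²·1.64²/17 = 0.00834974
V̂(x̄_st) = 0.115177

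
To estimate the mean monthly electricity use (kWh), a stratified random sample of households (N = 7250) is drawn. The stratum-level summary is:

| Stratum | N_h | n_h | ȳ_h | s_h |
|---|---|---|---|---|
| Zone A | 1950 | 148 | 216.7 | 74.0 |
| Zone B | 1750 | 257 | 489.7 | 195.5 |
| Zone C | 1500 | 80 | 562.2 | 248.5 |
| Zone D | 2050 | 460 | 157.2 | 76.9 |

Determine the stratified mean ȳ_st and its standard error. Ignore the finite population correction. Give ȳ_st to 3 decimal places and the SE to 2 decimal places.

ȳ_st ≈ 337.255, SE ≈ 6.74

ȳ_st = Σ W_h ȳ_h = (1950·216.7 + 1750·489.7 + 1500·562.2 + 2050·157.2)/7250 = 337.25517
V̂(ȳ_st) = Σ W_h² s_h²/n_h, with W_h = N_h/N and N = 7250:
  stratum Zone A: (1950/7250)²·74.0²/148 = 2.67667
  stratum Zone B: (1750/7250)²·195.5²/257 = 8.66484
  stratum Zone C: (1500/7250)²·248.5²/80 = 33.0422
  stratum Zone D: (2050/7250)²·76.9²/460 = 1.02784
V̂(ȳ_st) = 45.4116
SE(ȳ_st) = √45.4116 = 6.73881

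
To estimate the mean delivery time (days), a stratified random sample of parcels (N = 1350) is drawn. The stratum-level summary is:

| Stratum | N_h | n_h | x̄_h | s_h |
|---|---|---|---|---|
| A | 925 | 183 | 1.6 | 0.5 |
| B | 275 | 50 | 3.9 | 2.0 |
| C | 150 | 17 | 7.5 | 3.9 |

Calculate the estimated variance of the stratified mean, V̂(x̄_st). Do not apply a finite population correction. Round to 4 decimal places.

V̂(x̄_st) = Σ W_h² s_h²/n_h, with W_h = N_h/N and N = 1350:
  stratum A: (925/1350)²·0.5²/183 = 0.000641364
  stratum B: (275/1350)²·2.0²/50 = 0.00331962
  stratum C: (150/1350)²·3.9²/17 = 0.0110458
V̂(x̄_st) = 0.0150067

V̂(x̄_st) ≈ 0.0150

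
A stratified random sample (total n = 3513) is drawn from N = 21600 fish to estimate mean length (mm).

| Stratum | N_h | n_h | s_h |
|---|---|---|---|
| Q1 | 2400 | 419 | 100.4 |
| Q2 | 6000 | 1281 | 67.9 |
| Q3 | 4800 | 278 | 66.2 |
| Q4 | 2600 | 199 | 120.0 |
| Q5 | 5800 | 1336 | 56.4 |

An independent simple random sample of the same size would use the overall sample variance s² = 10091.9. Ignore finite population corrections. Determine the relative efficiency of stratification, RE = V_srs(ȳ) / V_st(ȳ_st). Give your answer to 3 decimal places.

RE ≈ 1.116

V̂(ȳ_st) = Σ W_h² s_h²/n_h, with W_h = N_h/N and N = 21600:
  stratum Q1: (2400/21600)²·100.4²/419 = 0.297008
  stratum Q2: (6000/21600)²·67.9²/1281 = 0.277706
  stratum Q3: (4800/21600)²·66.2²/278 = 0.778478
  stratum Q4: (2600/21600)²·120.0²/199 = 1.04845
  stratum Q5: (5800/21600)²·56.4²/1336 = 0.171672
V_st = 2.57332
V_srs = s²/n = 10091.9/3513 = 2.87273
Relative efficiency = V_srs / V_st = 2.87273/2.57332 = 1.1164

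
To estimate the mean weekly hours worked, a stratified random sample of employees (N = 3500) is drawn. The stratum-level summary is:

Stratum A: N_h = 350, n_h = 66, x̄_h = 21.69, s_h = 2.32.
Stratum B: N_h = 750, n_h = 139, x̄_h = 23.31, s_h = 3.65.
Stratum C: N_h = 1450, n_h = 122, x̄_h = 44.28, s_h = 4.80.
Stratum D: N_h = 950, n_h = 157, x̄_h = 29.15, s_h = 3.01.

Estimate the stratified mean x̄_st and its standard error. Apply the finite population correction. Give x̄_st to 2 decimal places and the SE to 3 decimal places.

x̄_st = Σ W_h x̄_h = (350·21.69 + 750·23.31 + 1450·44.28 + 950·29.15)/3500 = 33.42071
V̂(x̄_st) = Σ W_h² (1 − n_h/N_h) s_h²/n_h, with W_h = N_h/N and N = 3500:
  stratum A: (350/3500)²·(1 − 66/350)·2.32²/66 = 0.000661732
  stratum B: (750/3500)²·(1 − 139/750)·3.65²/139 = 0.0035854
  stratum C: (1450/3500)²·(1 − 122/1450)·4.80²/122 = 0.0296861
  stratum D: (950/3500)²·(1 − 157/950)·3.01²/157 = 0.0035489
V̂(x̄_st) = 0.0374821
SE(x̄_st) = √0.0374821 = 0.193603

x̄_st ≈ 33.42, SE ≈ 0.194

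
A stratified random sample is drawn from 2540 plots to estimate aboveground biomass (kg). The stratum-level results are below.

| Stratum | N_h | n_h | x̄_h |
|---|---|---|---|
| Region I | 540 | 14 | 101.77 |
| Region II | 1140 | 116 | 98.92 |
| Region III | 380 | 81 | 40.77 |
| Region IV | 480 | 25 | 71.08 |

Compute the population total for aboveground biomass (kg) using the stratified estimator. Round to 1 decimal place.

τ̂_st ≈ 217335.6

τ̂_st = Σ N_h x̄_h = 540·101.77 + 1140·98.92 + 380·40.77 + 480·71.08 = 217335.6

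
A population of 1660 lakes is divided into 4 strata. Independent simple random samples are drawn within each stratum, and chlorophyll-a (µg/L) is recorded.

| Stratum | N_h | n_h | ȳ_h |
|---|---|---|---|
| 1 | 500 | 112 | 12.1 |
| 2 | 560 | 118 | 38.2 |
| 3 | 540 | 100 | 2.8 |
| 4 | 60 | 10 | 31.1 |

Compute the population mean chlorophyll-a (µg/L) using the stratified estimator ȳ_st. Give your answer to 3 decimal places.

ȳ_st ≈ 18.566

N = Σ N_h = 1660. Stratum weights W_h = N_h/N.
ȳ_st = (500·12.1 + 560·38.2 + 540·2.8 + 60·31.1) / 1660 = 18.56627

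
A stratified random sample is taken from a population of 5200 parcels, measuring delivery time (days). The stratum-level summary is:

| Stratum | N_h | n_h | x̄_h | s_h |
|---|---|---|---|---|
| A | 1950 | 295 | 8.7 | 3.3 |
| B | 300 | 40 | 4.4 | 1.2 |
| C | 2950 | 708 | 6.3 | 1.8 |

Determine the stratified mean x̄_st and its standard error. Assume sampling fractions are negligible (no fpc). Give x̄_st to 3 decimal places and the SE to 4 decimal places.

x̄_st ≈ 7.090, SE ≈ 0.0824

x̄_st = Σ W_h x̄_h = (1950·8.7 + 300·4.4 + 2950·6.3)/5200 = 7.09038
V̂(x̄_st) = Σ W_h² s_h²/n_h, with W_h = N_h/N and N = 5200:
  stratum A: (1950/5200)²·3.3²/295 = 0.00519121
  stratum B: (300/5200)²·1.2²/40 = 0.000119822
  stratum C: (2950/5200)²·1.8²/708 = 0.00147282
V̂(x̄_st) = 0.00678385
SE(x̄_st) = √0.00678385 = 0.0823641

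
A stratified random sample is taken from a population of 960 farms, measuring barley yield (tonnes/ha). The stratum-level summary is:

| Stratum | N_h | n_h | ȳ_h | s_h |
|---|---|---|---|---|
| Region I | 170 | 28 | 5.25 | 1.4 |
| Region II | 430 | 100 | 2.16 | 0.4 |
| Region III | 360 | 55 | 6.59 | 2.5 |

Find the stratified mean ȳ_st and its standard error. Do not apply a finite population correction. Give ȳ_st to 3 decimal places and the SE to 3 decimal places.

ȳ_st = Σ W_h ȳ_h = (170·5.25 + 430·2.16 + 360·6.59)/960 = 4.36844
V̂(ȳ_st) = Σ W_h² s_h²/n_h, with W_h = N_h/N and N = 960:
  stratum Region I: (170/960)²·1.4²/28 = 0.0021951
  stratum Region II: (430/960)²·0.4²/100 = 0.000321007
  stratum Region III: (360/960)²·2.5²/55 = 0.0159801
V̂(ȳ_st) = 0.0184962
SE(ȳ_st) = √0.0184962 = 0.136001

ȳ_st ≈ 4.368, SE ≈ 0.136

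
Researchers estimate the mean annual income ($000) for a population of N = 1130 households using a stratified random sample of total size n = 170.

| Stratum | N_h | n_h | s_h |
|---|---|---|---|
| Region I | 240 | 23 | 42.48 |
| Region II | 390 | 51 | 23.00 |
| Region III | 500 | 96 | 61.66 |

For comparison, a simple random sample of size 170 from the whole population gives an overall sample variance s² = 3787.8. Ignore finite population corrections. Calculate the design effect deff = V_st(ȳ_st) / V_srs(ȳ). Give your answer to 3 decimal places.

deff ≈ 0.562

V̂(ȳ_st) = Σ W_h² s_h²/n_h, with W_h = N_h/N and N = 1130:
  stratum Region I: (240/1130)²·42.48²/23 = 3.53921
  stratum Region II: (390/1130)²·23.00²/51 = 1.23554
  stratum Region III: (500/1130)²·61.66²/96 = 7.75388
V_st = 12.5286
V_srs = s²/n = 3787.8/170 = 22.2812
deff = V_st / V_srs = 12.5286/22.2812 = 0.5623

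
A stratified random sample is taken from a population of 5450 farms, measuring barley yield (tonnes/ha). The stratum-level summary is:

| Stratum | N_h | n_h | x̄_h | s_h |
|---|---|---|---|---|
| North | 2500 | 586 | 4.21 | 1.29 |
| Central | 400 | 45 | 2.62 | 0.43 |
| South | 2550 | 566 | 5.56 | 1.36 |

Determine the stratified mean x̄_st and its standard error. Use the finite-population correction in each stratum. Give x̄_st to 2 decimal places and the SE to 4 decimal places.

x̄_st ≈ 4.72, SE ≈ 0.0322

x̄_st = Σ W_h x̄_h = (2500·4.21 + 400·2.62 + 2550·5.56)/5450 = 4.72495
V̂(x̄_st) = Σ W_h² (1 − n_h/N_h) s_h²/n_h, with W_h = N_h/N and N = 5450:
  stratum North: (2500/5450)²·(1 − 586/2500)·1.29²/586 = 0.000457479
  stratum Central: (400/5450)²·(1 − 45/400)·0.43²/45 = 1.96435e-05
  stratum South: (2550/5450)²·(1 − 566/2550)·1.36²/566 = 0.000556609
V̂(x̄_st) = 0.00103373
SE(x̄_st) = √0.00103373 = 0.0321517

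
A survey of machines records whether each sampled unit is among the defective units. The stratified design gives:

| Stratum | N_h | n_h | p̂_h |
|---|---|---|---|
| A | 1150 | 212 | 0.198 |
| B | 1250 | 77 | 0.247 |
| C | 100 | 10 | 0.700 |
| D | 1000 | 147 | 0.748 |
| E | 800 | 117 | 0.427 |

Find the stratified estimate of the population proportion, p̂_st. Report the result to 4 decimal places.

p̂_st ≈ 0.3944

N = 4300; stratum weights W_h = N_h/N.
p̂_st = Σ W_h p̂_h = (1150·0.198 + 1250·0.247 + 100·0.700 + 1000·0.748 + 800·0.427)/4300 = 0.39443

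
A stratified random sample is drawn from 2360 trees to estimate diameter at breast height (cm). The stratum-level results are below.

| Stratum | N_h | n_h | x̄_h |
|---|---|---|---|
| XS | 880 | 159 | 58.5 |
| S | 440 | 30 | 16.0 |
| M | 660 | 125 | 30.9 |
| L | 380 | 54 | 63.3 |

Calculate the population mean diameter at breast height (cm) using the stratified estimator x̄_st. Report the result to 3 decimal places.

N = Σ N_h = 2360. Stratum weights W_h = N_h/N.
x̄_st = (880·58.5 + 440·16.0 + 660·30.9 + 380·63.3) / 2360 = 43.63051

x̄_st ≈ 43.631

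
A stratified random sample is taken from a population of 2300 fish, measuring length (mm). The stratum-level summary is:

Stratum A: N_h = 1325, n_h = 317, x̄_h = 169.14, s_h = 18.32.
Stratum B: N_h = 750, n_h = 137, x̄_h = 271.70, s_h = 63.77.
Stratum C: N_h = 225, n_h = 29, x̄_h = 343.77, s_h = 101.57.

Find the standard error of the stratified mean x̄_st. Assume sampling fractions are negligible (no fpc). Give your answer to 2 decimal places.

V̂(x̄_st) = Σ W_h² s_h²/n_h, with W_h = N_h/N and N = 2300:
  stratum A: (1325/2300)²·18.32²/317 = 0.351372
  stratum B: (750/2300)²·63.77²/137 = 3.15631
  stratum C: (225/2300)²·101.57²/29 = 3.40441
V̂(x̄_st) = 6.91209
SE(x̄_st) = √6.91209 = 2.62909

SE(x̄_st) ≈ 2.63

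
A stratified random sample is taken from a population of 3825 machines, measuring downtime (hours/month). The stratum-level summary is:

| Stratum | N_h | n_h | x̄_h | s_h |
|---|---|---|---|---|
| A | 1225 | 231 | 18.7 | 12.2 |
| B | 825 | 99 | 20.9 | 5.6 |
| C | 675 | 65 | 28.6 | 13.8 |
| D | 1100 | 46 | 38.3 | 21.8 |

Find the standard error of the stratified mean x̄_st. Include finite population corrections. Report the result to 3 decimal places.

V̂(x̄_st) = Σ W_h² (1 − n_h/N_h) s_h²/n_h, with W_h = N_h/N and N = 3825:
  stratum A: (1225/3825)²·(1 − 231/1225)·12.2²/231 = 0.053625
  stratum B: (825/3825)²·(1 − 99/825)·5.6²/99 = 0.0129679
  stratum C: (675/3825)²·(1 − 65/675)·13.8²/65 = 0.0824547
  stratum D: (1100/3825)²·(1 − 46/1100)·21.8²/46 = 0.818701
V̂(x̄_st) = 0.967749
SE(x̄_st) = √0.967749 = 0.983742

SE(x̄_st) ≈ 0.984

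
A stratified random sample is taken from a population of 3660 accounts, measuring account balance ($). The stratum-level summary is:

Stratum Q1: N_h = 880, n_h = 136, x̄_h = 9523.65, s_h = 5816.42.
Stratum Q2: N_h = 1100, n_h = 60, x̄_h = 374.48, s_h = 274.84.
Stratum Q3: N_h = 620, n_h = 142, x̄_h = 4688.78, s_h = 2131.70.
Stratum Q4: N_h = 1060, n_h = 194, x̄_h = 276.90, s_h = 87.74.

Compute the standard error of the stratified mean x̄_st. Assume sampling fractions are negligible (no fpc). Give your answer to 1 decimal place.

V̂(x̄_st) = Σ W_h² s_h²/n_h, with W_h = N_h/N and N = 3660:
  stratum Q1: (880/3660)²·5816.42²/136 = 14380.6
  stratum Q2: (1100/3660)²·274.84²/60 = 113.719
  stratum Q3: (620/3660)²·2131.70²/142 = 918.301
  stratum Q4: (1060/3660)²·87.74²/194 = 3.32846
V̂(x̄_st) = 15415.9
SE(x̄_st) = √15415.9 = 124.161

SE(x̄_st) ≈ 124.2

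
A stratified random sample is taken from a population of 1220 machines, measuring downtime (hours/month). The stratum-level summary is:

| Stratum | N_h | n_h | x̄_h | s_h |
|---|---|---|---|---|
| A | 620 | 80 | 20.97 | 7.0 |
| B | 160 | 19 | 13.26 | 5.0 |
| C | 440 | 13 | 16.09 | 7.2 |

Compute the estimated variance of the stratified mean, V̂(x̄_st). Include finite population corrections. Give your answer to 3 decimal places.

V̂(x̄_st) = Σ W_h² (1 − n_h/N_h) s_h²/n_h, with W_h = N_h/N and N = 1220:
  stratum A: (620/1220)²·(1 − 80/620)·7.0²/80 = 0.137775
  stratum B: (160/1220)²·(1 − 19/160)·5.0²/19 = 0.0199437
  stratum C: (440/1220)²·(1 − 13/440)·7.2²/13 = 0.503364
V̂(x̄_st) = 0.661084

V̂(x̄_st) ≈ 0.661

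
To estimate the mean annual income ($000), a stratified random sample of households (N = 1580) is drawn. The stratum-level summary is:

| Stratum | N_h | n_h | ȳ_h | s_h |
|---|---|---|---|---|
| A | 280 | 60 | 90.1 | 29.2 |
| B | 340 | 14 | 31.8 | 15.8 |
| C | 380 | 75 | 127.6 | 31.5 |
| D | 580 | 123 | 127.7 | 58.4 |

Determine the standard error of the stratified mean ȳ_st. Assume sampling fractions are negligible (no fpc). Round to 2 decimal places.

SE(ȳ_st) ≈ 2.40

V̂(ȳ_st) = Σ W_h² s_h²/n_h, with W_h = N_h/N and N = 1580:
  stratum A: (280/1580)²·29.2²/60 = 0.446289
  stratum B: (340/1580)²·15.8²/14 = 0.825714
  stratum C: (380/1580)²·31.5²/75 = 0.765267
  stratum D: (580/1580)²·58.4²/123 = 3.73648
V̂(ȳ_st) = 5.77375
SE(ȳ_st) = √5.77375 = 2.40286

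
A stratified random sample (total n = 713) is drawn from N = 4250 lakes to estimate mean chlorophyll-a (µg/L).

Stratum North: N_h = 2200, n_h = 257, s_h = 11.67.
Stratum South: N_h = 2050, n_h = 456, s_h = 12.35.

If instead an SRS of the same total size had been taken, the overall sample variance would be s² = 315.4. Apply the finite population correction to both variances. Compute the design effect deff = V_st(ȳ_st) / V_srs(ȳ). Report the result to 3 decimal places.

deff ≈ 0.505

V̂(ȳ_st) = Σ W_h² (1 − n_h/N_h) s_h²/n_h, with W_h = N_h/N and N = 4250:
  stratum North: (2200/4250)²·(1 − 257/2200)·11.67²/257 = 0.125408
  stratum South: (2050/4250)²·(1 − 456/2050)·12.35²/456 = 0.0605109
V_st = 0.185919
V_srs = (1 − 713/4250)·315.4/713 = 0.368144
deff = V_st / V_srs = 0.185919/0.368144 = 0.5050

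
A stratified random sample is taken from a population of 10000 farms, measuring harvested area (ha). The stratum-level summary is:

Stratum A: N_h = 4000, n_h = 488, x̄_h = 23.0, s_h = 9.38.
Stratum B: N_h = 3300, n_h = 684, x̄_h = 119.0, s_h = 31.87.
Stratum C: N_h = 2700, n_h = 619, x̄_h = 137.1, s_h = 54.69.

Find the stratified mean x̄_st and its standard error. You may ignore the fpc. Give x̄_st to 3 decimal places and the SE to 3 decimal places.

x̄_st = Σ W_h x̄_h = (4000·23.0 + 3300·119.0 + 2700·137.1)/10000 = 85.48700
V̂(x̄_st) = Σ W_h² s_h²/n_h, with W_h = N_h/N and N = 10000:
  stratum A: (4000/10000)²·9.38²/488 = 0.0288473
  stratum B: (3300/10000)²·31.87²/684 = 0.16171
  stratum C: (2700/10000)²·54.69²/619 = 0.352251
V̂(x̄_st) = 0.542808
SE(x̄_st) = √0.542808 = 0.736755

x̄_st ≈ 85.487, SE ≈ 0.737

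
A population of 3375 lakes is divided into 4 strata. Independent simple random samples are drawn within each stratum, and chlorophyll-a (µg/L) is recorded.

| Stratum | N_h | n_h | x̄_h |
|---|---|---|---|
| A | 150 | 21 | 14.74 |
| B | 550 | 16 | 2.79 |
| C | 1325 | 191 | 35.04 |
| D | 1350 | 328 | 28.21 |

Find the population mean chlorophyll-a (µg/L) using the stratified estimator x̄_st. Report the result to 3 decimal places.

N = Σ N_h = 3375. Stratum weights W_h = N_h/N.
x̄_st = (150·14.74 + 550·2.79 + 1325·35.04 + 1350·28.21) / 3375 = 26.15022

x̄_st ≈ 26.150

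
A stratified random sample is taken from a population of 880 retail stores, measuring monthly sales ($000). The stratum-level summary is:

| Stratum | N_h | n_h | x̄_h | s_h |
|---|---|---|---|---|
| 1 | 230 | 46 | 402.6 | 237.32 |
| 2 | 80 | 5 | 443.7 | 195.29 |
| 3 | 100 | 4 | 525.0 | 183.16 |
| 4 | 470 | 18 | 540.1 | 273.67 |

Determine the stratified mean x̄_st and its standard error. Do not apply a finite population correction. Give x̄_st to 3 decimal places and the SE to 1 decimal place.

x̄_st ≈ 493.683, SE ≈ 38.0

x̄_st = Σ W_h x̄_h = (230·402.6 + 80·443.7 + 100·525.0 + 470·540.1)/880 = 493.68295
V̂(x̄_st) = Σ W_h² s_h²/n_h, with W_h = N_h/N and N = 880:
  stratum 1: (230/880)²·237.32²/46 = 83.6375
  stratum 2: (80/880)²·195.29²/5 = 63.0383
  stratum 3: (100/880)²·183.16²/4 = 108.302
  stratum 4: (470/880)²·273.67²/18 = 1186.89
V̂(x̄_st) = 1441.87
SE(x̄_st) = √1441.87 = 37.972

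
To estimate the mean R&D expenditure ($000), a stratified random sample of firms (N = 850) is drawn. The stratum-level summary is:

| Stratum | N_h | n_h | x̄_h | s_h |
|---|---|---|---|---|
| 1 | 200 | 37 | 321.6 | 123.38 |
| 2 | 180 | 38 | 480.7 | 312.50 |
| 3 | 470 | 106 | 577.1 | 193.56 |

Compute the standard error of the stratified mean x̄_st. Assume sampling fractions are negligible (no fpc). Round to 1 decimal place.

SE(x̄_st) ≈ 15.7

V̂(x̄_st) = Σ W_h² s_h²/n_h, with W_h = N_h/N and N = 850:
  stratum 1: (200/850)²·123.38²/37 = 22.7777
  stratum 2: (180/850)²·312.50²/38 = 115.245
  stratum 3: (470/850)²·193.56²/106 = 108.065
V̂(x̄_st) = 246.088
SE(x̄_st) = √246.088 = 15.6872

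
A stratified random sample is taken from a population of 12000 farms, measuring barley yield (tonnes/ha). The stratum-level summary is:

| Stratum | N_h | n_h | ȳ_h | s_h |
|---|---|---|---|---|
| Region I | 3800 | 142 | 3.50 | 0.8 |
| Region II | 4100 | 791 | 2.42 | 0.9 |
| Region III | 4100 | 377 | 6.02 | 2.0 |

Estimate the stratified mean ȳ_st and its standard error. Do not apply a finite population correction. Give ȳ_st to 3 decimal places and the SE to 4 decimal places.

ȳ_st ≈ 3.992, SE ≈ 0.0425

ȳ_st = Σ W_h ȳ_h = (3800·3.50 + 4100·2.42 + 4100·6.02)/12000 = 3.99200
V̂(ȳ_st) = Σ W_h² s_h²/n_h, with W_h = N_h/N and N = 12000:
  stratum Region I: (3800/12000)²·0.8²/142 = 0.000451956
  stratum Region II: (4100/12000)²·0.9²/791 = 0.00011954
  stratum Region III: (4100/12000)²·2.0²/377 = 0.00123858
V̂(ȳ_st) = 0.00181008
SE(ȳ_st) = √0.00181008 = 0.042545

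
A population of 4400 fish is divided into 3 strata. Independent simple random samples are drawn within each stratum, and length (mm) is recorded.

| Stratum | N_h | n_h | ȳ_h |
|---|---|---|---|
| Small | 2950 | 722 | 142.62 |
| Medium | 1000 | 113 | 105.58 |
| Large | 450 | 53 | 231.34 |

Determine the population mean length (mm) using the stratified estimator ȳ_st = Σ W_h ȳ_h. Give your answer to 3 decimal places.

ȳ_st ≈ 143.275

N = Σ N_h = 4400. Stratum weights W_h = N_h/N.
ȳ_st = (2950·142.62 + 1000·105.58 + 450·231.34) / 4400 = 143.27545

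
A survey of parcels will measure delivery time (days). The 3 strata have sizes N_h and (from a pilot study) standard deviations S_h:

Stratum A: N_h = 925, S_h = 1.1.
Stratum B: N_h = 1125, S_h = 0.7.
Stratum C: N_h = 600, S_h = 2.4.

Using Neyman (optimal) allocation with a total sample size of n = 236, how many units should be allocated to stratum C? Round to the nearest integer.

105

Neyman allocation: n_h = n · N_h S_h / Σ N_i S_i, with n = 236.
  stratum A: N_h·S_h = 925·1.1 = 1017.50
  stratum B: N_h·S_h = 1125·0.7 = 787.50
  stratum C: N_h·S_h = 600·2.4 = 1440.00
Σ N_h S_h = 3245.00
n for stratum C = 236·1440.00/3245.00 = 104.727 → 105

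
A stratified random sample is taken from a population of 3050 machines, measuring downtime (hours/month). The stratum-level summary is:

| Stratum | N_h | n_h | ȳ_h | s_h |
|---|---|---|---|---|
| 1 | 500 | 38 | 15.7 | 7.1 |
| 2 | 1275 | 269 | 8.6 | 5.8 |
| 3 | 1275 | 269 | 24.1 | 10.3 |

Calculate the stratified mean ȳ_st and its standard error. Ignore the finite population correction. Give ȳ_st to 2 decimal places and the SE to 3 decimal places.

ȳ_st = Σ W_h ȳ_h = (500·15.7 + 1275·8.6 + 1275·24.1)/3050 = 16.24344
V̂(ȳ_st) = Σ W_h² s_h²/n_h, with W_h = N_h/N and N = 3050:
  stratum 1: (500/3050)²·7.1²/38 = 0.0356511
  stratum 2: (1275/3050)²·5.8²/269 = 0.0218537
  stratum 3: (1275/3050)²·10.3²/269 = 0.0689196
V̂(ȳ_st) = 0.126424
SE(ȳ_st) = √0.126424 = 0.355562

ȳ_st ≈ 16.24, SE ≈ 0.356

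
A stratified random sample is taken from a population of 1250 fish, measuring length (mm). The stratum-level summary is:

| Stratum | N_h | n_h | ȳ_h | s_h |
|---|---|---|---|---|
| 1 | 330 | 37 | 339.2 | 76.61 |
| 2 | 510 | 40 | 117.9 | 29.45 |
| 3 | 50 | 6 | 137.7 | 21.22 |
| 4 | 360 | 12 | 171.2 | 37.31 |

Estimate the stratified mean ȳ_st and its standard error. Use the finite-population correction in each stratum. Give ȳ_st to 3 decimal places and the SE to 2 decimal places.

ȳ_st = Σ W_h ȳ_h = (330·339.2 + 510·117.9 + 50·137.7 + 360·171.2)/1250 = 192.46560
V̂(ȳ_st) = Σ W_h² (1 − n_h/N_h) s_h²/n_h, with W_h = N_h/N and N = 1250:
  stratum 1: (330/1250)²·(1 − 37/330)·76.61²/37 = 9.81591
  stratum 2: (510/1250)²·(1 − 40/510)·29.45²/40 = 3.32628
  stratum 3: (50/1250)²·(1 − 6/50)·21.22²/6 = 0.105668
  stratum 4: (360/1250)²·(1 − 12/360)·37.31²/12 = 9.30103
V̂(ȳ_st) = 22.5489
SE(ȳ_st) = √22.5489 = 4.74857

ȳ_st ≈ 192.466, SE ≈ 4.75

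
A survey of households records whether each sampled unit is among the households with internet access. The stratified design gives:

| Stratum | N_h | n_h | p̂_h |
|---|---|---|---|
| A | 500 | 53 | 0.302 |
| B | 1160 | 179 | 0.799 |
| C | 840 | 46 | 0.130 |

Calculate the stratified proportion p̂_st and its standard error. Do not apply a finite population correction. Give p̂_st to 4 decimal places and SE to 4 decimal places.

N = 2500; stratum weights W_h = N_h/N.
p̂_st = Σ W_h p̂_h = (500·0.302 + 1160·0.799 + 840·0.130)/2500 = 0.47482
V̂(p̂_st) = Σ W_h² p̂_h(1−p̂_h)/(n_h−1):
  stratum A: (500/2500)²·0.302·0.698/52 = 0.000162151
  stratum B: (1160/2500)²·0.799·0.201/178 = 0.000194249
  stratum C: (840/2500)²·0.130·0.870/45 = 0.000283745
V̂(p̂_st) = 0.000640145; SE = √V̂ = 0.0253011

p̂_st ≈ 0.4748, SE ≈ 0.0253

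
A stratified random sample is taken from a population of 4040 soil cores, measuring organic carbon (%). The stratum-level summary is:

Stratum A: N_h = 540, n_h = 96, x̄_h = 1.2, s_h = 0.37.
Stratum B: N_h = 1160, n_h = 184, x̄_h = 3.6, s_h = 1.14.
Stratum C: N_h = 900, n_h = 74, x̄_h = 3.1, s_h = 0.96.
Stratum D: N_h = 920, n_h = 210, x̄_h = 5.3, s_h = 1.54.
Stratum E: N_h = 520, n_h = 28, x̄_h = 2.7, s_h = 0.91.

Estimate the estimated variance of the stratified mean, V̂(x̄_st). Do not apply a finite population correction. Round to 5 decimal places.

V̂(x̄_st) ≈ 0.00230

V̂(x̄_st) = Σ W_h² s_h²/n_h, with W_h = N_h/N and N = 4040:
  stratum A: (540/4040)²·0.37²/96 = 2.54775e-05
  stratum B: (1160/4040)²·1.14²/184 = 0.000582298
  stratum C: (900/4040)²·0.96²/74 = 0.000618063
  stratum D: (920/4040)²·1.54²/210 = 0.000585646
  stratum E: (520/4040)²·0.91²/28 = 0.000489969
V̂(x̄_st) = 0.00230145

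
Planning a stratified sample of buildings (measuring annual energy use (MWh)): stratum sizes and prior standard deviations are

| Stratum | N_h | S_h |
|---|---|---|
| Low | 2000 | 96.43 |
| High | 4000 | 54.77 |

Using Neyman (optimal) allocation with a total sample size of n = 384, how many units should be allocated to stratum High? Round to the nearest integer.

Neyman allocation: n_h = n · N_h S_h / Σ N_i S_i, with n = 384.
  stratum Low: N_h·S_h = 2000·96.43 = 192860.00
  stratum High: N_h·S_h = 4000·54.77 = 219080.00
Σ N_h S_h = 411940.00
n for stratum High = 384·219080.00/411940.00 = 204.221 → 204

204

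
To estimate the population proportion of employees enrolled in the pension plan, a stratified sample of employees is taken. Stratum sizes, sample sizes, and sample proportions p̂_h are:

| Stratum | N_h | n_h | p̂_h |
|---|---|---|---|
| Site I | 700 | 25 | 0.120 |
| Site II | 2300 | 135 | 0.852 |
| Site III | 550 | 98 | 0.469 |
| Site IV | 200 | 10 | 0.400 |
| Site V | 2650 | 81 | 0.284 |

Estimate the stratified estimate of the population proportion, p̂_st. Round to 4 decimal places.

N = 6400; stratum weights W_h = N_h/N.
p̂_st = Σ W_h p̂_h = (700·0.120 + 2300·0.852 + 550·0.469 + 200·0.400 + 2650·0.284)/6400 = 0.48971

p̂_st ≈ 0.4897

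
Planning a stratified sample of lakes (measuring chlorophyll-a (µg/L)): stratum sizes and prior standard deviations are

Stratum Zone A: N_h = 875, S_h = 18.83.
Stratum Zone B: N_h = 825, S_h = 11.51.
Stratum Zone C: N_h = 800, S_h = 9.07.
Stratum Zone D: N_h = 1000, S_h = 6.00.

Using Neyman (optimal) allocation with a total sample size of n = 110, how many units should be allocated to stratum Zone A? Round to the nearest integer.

46

Neyman allocation: n_h = n · N_h S_h / Σ N_i S_i, with n = 110.
  stratum Zone A: N_h·S_h = 875·18.83 = 16476.25
  stratum Zone B: N_h·S_h = 825·11.51 = 9495.75
  stratum Zone C: N_h·S_h = 800·9.07 = 7256.00
  stratum Zone D: N_h·S_h = 1000·6.00 = 6000.00
Σ N_h S_h = 39228.00
n for stratum Zone A = 110·16476.25/39228.00 = 46.201 → 46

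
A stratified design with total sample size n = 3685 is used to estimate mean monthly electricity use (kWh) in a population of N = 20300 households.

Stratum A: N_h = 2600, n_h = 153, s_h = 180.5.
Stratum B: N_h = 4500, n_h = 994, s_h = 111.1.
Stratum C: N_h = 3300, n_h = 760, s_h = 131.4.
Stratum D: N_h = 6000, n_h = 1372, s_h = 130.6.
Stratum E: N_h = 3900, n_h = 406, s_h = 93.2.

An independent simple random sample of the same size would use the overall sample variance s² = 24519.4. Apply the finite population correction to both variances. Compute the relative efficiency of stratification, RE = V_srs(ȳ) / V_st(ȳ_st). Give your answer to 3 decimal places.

V̂(ȳ_st) = Σ W_h² (1 − n_h/N_h) s_h²/n_h, with W_h = N_h/N and N = 20300:
  stratum A: (2600/20300)²·(1 − 153/2600)·180.5²/153 = 3.28759
  stratum B: (4500/20300)²·(1 − 994/4500)·111.1²/994 = 0.475416
  stratum C: (3300/20300)²·(1 − 760/3300)·131.4²/760 = 0.462097
  stratum D: (6000/20300)²·(1 − 1372/6000)·130.6²/1372 = 0.837693
  stratum E: (3900/20300)²·(1 − 406/3900)·93.2²/406 = 0.707459
V_st = 5.77026
V_srs = (1 − 3685/20300)·24519.4/3685 = 5.44599
Relative efficiency = V_srs / V_st = 5.44599/5.77026 = 0.9438

RE ≈ 0.944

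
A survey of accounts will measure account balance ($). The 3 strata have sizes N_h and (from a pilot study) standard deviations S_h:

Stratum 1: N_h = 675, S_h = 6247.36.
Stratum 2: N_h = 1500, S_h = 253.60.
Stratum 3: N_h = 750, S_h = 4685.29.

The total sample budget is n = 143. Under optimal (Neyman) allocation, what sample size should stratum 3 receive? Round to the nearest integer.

62

Neyman allocation: n_h = n · N_h S_h / Σ N_i S_i, with n = 143.
  stratum 1: N_h·S_h = 675·6247.36 = 4216968.00
  stratum 2: N_h·S_h = 1500·253.60 = 380400.00
  stratum 3: N_h·S_h = 750·4685.29 = 3513967.50
Σ N_h S_h = 8111335.50
n for stratum 3 = 143·3513967.50/8111335.50 = 61.950 → 62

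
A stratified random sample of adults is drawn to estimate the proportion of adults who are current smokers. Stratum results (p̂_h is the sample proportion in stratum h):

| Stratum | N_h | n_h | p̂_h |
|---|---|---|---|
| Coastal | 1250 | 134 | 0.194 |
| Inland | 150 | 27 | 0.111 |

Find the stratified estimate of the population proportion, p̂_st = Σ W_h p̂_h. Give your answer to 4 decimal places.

N = 1400; stratum weights W_h = N_h/N.
p̂_st = Σ W_h p̂_h = (1250·0.194 + 150·0.111)/1400 = 0.18511

p̂_st ≈ 0.1851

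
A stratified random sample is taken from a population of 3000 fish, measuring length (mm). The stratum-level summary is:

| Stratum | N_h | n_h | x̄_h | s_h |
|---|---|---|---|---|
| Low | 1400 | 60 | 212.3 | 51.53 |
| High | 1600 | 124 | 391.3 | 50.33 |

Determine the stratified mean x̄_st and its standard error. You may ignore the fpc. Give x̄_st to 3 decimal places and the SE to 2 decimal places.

x̄_st = Σ W_h x̄_h = (1400·212.3 + 1600·391.3)/3000 = 307.76667
V̂(x̄_st) = Σ W_h² s_h²/n_h, with W_h = N_h/N and N = 3000:
  stratum Low: (1400/3000)²·51.53²/60 = 9.6379
  stratum High: (1600/3000)²·50.33²/124 = 5.81072
V̂(x̄_st) = 15.4486
SE(x̄_st) = √15.4486 = 3.93047

x̄_st ≈ 307.767, SE ≈ 3.93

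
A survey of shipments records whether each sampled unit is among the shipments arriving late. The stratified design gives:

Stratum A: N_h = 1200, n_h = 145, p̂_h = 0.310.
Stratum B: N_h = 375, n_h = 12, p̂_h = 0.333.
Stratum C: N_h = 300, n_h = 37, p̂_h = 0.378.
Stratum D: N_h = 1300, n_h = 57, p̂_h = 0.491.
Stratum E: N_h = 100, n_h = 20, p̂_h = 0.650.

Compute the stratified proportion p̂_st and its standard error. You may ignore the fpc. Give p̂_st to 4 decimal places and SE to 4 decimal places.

p̂_st ≈ 0.4011, SE ≈ 0.0351

N = 3275; stratum weights W_h = N_h/N.
p̂_st = Σ W_h p̂_h = (1200·0.310 + 375·0.333 + 300·0.378 + 1300·0.491 + 100·0.650)/3275 = 0.40109
V̂(p̂_st) = Σ W_h² p̂_h(1−p̂_h)/(n_h−1):
  stratum A: (1200/3275)²·0.310·0.690/144 = 0.000199429
  stratum B: (375/3275)²·0.333·0.667/11 = 0.000264739
  stratum C: (300/3275)²·0.378·0.622/36 = 5.48024e-05
  stratum D: (1300/3275)²·0.491·0.509/56 = 0.000703194
  stratum E: (100/3275)²·0.650·0.350/19 = 1.11636e-05
V̂(p̂_st) = 0.00123333; SE = √V̂ = 0.0351188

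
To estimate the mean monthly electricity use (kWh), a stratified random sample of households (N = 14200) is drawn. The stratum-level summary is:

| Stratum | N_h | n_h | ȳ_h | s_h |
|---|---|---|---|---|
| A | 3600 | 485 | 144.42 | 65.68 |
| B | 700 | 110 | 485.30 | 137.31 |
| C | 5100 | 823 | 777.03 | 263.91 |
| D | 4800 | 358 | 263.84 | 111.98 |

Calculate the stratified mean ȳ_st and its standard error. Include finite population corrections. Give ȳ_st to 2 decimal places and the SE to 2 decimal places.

ȳ_st = Σ W_h ȳ_h = (3600·144.42 + 700·485.30 + 5100·777.03 + 4800·263.84)/14200 = 428.79627
V̂(ȳ_st) = Σ W_h² (1 − n_h/N_h) s_h²/n_h, with W_h = N_h/N and N = 14200:
  stratum A: (3600/14200)²·(1 − 485/3600)·65.68²/485 = 0.494662
  stratum B: (700/14200)²·(1 − 110/700)·137.31²/110 = 0.351063
  stratum C: (5100/14200)²·(1 − 823/5100)·263.91²/823 = 9.15471
  stratum D: (4800/14200)²·(1 − 358/4800)·111.98²/358 = 3.70374
V̂(ȳ_st) = 13.7042
SE(ȳ_st) = √13.7042 = 3.70192

ȳ_st ≈ 428.80, SE ≈ 3.70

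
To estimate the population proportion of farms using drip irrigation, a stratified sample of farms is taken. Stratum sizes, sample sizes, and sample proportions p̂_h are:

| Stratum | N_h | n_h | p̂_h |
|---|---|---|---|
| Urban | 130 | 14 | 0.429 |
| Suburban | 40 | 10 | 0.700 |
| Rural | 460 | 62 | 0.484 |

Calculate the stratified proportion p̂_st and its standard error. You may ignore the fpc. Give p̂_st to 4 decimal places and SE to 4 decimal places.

p̂_st ≈ 0.4864, SE ≈ 0.0555

N = 630; stratum weights W_h = N_h/N.
p̂_st = Σ W_h p̂_h = (130·0.429 + 40·0.700 + 460·0.484)/630 = 0.48637
V̂(p̂_st) = Σ W_h² p̂_h(1−p̂_h)/(n_h−1):
  stratum Urban: (130/630)²·0.429·0.571/13 = 0.000802335
  stratum Suburban: (40/630)²·0.700·0.300/9 = 9.40623e-05
  stratum Rural: (460/630)²·0.484·0.516/61 = 0.00218273
V̂(p̂_st) = 0.00307913; SE = √V̂ = 0.0554899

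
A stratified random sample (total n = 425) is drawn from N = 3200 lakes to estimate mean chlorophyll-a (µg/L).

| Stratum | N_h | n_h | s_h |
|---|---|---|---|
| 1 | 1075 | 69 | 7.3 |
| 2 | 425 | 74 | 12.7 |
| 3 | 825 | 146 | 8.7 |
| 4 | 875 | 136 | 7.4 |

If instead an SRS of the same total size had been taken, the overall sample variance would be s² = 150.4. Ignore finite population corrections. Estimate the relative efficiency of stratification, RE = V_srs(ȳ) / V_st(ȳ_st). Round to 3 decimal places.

RE ≈ 1.861

V̂(ȳ_st) = Σ W_h² s_h²/n_h, with W_h = N_h/N and N = 3200:
  stratum 1: (1075/3200)²·7.3²/69 = 0.0871593
  stratum 2: (425/3200)²·12.7²/74 = 0.0384462
  stratum 3: (825/3200)²·8.7²/146 = 0.0344583
  stratum 4: (875/3200)²·7.4²/136 = 0.0301051
V_st = 0.190169
V_srs = s²/n = 150.4/425 = 0.353882
Relative efficiency = V_srs / V_st = 0.353882/0.190169 = 1.8609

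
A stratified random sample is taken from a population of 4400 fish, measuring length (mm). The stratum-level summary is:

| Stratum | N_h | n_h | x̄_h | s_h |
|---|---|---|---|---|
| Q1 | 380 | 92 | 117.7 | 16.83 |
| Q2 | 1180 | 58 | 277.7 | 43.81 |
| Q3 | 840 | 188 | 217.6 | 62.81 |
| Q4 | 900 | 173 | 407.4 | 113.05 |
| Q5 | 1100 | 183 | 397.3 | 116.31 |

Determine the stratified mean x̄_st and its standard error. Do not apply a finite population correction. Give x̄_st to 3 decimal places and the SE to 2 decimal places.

x̄_st = Σ W_h x̄_h = (380·117.7 + 1180·277.7 + 840·217.6 + 900·407.4 + 1100·397.3)/4400 = 308.83773
V̂(x̄_st) = Σ W_h² s_h²/n_h, with W_h = N_h/N and N = 4400:
  stratum Q1: (380/4400)²·16.83²/92 = 0.0229637
  stratum Q2: (1180/4400)²·43.81²/58 = 2.38
  stratum Q3: (840/4400)²·62.81²/188 = 0.764809
  stratum Q4: (900/4400)²·113.05²/173 = 3.09083
  stratum Q5: (1100/4400)²·116.31²/183 = 4.62022
V̂(x̄_st) = 10.8788
SE(x̄_st) = √10.8788 = 3.29831

x̄_st ≈ 308.838, SE ≈ 3.30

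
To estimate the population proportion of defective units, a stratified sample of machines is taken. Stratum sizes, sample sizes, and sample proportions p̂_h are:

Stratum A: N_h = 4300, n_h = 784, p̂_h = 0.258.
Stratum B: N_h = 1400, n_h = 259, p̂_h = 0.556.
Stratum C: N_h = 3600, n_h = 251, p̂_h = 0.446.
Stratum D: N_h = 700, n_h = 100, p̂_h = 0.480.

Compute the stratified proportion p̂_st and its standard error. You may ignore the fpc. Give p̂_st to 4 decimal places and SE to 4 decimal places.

N = 10000; stratum weights W_h = N_h/N.
p̂_st = Σ W_h p̂_h = (4300·0.258 + 1400·0.556 + 3600·0.446 + 700·0.480)/10000 = 0.38294
V̂(p̂_st) = Σ W_h² p̂_h(1−p̂_h)/(n_h−1):
  stratum A: (4300/10000)²·0.258·0.742/783 = 4.52063e-05
  stratum B: (1400/10000)²·0.556·0.444/258 = 1.8754e-05
  stratum C: (3600/10000)²·0.446·0.554/250 = 0.000128088
  stratum D: (700/10000)²·0.480·0.520/99 = 1.23539e-05
V̂(p̂_st) = 0.000204403; SE = √V̂ = 0.0142969

p̂_st ≈ 0.3829, SE ≈ 0.0143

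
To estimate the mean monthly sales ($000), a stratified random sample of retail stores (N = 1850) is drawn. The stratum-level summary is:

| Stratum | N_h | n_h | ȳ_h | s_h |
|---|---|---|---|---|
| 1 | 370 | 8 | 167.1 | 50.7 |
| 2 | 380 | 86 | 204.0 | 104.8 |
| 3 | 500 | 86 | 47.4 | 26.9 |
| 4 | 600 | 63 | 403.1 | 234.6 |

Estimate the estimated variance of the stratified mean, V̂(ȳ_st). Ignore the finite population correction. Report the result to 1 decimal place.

V̂(ȳ_st) = Σ W_h² s_h²/n_h, with W_h = N_h/N and N = 1850:
  stratum 1: (370/1850)²·50.7²/8 = 12.8525
  stratum 2: (380/1850)²·104.8²/86 = 5.38825
  stratum 3: (500/1850)²·26.9²/86 = 0.614614
  stratum 4: (600/1850)²·234.6²/63 = 91.8913
V̂(ȳ_st) = 110.747

V̂(ȳ_st) ≈ 110.7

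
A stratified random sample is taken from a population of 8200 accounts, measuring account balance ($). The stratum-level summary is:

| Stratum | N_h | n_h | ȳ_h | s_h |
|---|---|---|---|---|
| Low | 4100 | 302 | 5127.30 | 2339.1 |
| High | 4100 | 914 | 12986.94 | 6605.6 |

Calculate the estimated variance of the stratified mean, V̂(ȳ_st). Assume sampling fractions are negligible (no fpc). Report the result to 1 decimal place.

V̂(ȳ_st) ≈ 16464.2

V̂(ȳ_st) = Σ W_h² s_h²/n_h, with W_h = N_h/N and N = 8200:
  stratum Low: (4100/8200)²·2339.1²/302 = 4529.3
  stratum High: (4100/8200)²·6605.6²/914 = 11934.9
V̂(ȳ_st) = 16464.2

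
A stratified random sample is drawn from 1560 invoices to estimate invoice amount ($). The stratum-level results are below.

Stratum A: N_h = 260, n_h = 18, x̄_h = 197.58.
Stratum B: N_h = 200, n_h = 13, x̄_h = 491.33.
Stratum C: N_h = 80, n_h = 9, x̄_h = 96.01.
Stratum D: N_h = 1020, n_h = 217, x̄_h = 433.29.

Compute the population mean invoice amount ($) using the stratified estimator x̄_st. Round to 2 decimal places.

N = Σ N_h = 1560. Stratum weights W_h = N_h/N.
x̄_st = (260·197.58 + 200·491.33 + 80·96.01 + 1020·433.29) / 1560 = 384.1496

x̄_st ≈ 384.15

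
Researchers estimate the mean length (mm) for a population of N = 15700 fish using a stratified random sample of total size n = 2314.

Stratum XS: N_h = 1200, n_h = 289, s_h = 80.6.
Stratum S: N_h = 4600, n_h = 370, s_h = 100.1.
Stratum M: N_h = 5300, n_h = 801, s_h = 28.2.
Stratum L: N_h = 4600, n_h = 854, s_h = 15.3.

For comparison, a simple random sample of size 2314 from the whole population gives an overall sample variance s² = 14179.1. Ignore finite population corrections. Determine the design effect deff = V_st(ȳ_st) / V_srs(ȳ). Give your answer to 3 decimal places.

V̂(ȳ_st) = Σ W_h² s_h²/n_h, with W_h = N_h/N and N = 15700:
  stratum XS: (1200/15700)²·80.6²/289 = 0.131321
  stratum S: (4600/15700)²·100.1²/370 = 2.32478
  stratum M: (5300/15700)²·28.2²/801 = 0.113141
  stratum L: (4600/15700)²·15.3²/854 = 0.0235311
V_st = 2.59278
V_srs = s²/n = 14179.1/2314 = 6.12753
deff = V_st / V_srs = 2.59278/6.12753 = 0.4231

deff ≈ 0.423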